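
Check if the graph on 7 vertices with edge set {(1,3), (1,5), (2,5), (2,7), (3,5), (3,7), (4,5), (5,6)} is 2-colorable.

Step 1: Attempt 2-coloring using BFS:
  Start at vertex 1, assign color 0
  Color vertex 3 with color 1 (neighbor of 1)
  Color vertex 5 with color 1 (neighbor of 1)

Step 2: Conflict found! Vertices 3 and 5 are adjacent but have the same color.
This means the graph contains an odd cycle.

The graph is NOT bipartite.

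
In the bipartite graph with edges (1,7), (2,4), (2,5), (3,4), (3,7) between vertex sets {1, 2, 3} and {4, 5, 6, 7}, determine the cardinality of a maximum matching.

Step 1: List the neighbors of each left vertex:
  1: 7
  2: 4, 5
  3: 4, 7

Step 2: Greedily match left vertices, then look for augmenting paths:
  Match 1 -- 7
  Match 2 -- 5
  Match 3 -- 4
  No augmenting path remains.

Step 3: Verify this is maximum:
  Matching size 3 = min(|L|, |R|) = min(3, 4), which is an upper bound, so this matching is maximum.

Maximum matching: {(1,7), (2,5), (3,4)}
Size: 3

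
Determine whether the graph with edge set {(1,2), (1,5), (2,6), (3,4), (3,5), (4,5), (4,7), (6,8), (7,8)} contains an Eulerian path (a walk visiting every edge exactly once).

Step 1: Find the degree of each vertex:
  deg(1) = 2
  deg(2) = 2
  deg(3) = 2
  deg(4) = 3
  deg(5) = 3
  deg(6) = 2
  deg(7) = 2
  deg(8) = 2

Step 2: Count vertices with odd degree:
  Odd-degree vertices: 4, 5 (2 total)

Step 3: Apply Euler's theorem:
  - Eulerian circuit exists iff graph is connected and all vertices have even degree
  - Eulerian path exists iff graph is connected and has 0 or 2 odd-degree vertices

Graph is connected with exactly 2 odd-degree vertices (4, 5).
Eulerian path exists (starting and ending at the odd-degree vertices), but no Eulerian circuit.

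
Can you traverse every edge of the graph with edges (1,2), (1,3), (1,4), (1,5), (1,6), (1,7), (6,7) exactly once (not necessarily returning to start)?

Step 1: Find the degree of each vertex:
  deg(1) = 6
  deg(2) = 1
  deg(3) = 1
  deg(4) = 1
  deg(5) = 1
  deg(6) = 2
  deg(7) = 2

Step 2: Count vertices with odd degree:
  Odd-degree vertices: 2, 3, 4, 5 (4 total)

Step 3: Apply Euler's theorem:
  - Eulerian circuit exists iff graph is connected and all vertices have even degree
  - Eulerian path exists iff graph is connected and has 0 or 2 odd-degree vertices

Graph has 4 odd-degree vertices (need 0 or 2).
Neither Eulerian path nor Eulerian circuit exists.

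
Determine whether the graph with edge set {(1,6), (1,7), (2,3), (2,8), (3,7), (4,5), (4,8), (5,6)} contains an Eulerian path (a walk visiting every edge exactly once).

Step 1: Find the degree of each vertex:
  deg(1) = 2
  deg(2) = 2
  deg(3) = 2
  deg(4) = 2
  deg(5) = 2
  deg(6) = 2
  deg(7) = 2
  deg(8) = 2

Step 2: Count vertices with odd degree:
  All vertices have even degree (0 odd-degree vertices)

Step 3: Apply Euler's theorem:
  - Eulerian circuit exists iff graph is connected and all vertices have even degree
  - Eulerian path exists iff graph is connected and has 0 or 2 odd-degree vertices

Graph is connected with 0 odd-degree vertices.
Both Eulerian circuit and Eulerian path exist.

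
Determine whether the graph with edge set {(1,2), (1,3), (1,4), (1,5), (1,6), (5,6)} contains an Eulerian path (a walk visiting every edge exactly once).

Step 1: Find the degree of each vertex:
  deg(1) = 5
  deg(2) = 1
  deg(3) = 1
  deg(4) = 1
  deg(5) = 2
  deg(6) = 2

Step 2: Count vertices with odd degree:
  Odd-degree vertices: 1, 2, 3, 4 (4 total)

Step 3: Apply Euler's theorem:
  - Eulerian circuit exists iff graph is connected and all vertices have even degree
  - Eulerian path exists iff graph is connected and has 0 or 2 odd-degree vertices

Graph has 4 odd-degree vertices (need 0 or 2).
Neither Eulerian path nor Eulerian circuit exists.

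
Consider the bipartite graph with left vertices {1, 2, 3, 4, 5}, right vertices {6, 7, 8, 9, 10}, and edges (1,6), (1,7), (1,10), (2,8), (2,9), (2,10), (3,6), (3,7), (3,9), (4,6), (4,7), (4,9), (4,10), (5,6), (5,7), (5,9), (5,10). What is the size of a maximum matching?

Step 1: List the neighbors of each left vertex:
  1: 6, 7, 10
  2: 8, 9, 10
  3: 6, 7, 9
  4: 6, 7, 9, 10
  5: 6, 7, 9, 10

Step 2: Greedily match left vertices, then look for augmenting paths:
  Match 1 -- 6
  Match 2 -- 8
  Match 3 -- 7
  Match 4 -- 9
  Match 5 -- 10
  No augmenting path remains.

Step 3: Verify this is maximum:
  Matching size 5 = min(|L|, |R|) = min(5, 5), which is an upper bound, so this matching is maximum.

Maximum matching: {(1,6), (2,8), (3,7), (4,9), (5,10)}
Size: 5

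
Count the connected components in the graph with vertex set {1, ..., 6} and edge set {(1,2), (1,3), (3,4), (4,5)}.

Step 1: Build adjacency list from edges:
  1: 2, 3
  2: 1
  3: 1, 4
  4: 3, 5
  5: 4
  6: (none)

Step 2: Run BFS/DFS from vertex 1:
  Visited: {1, 2, 3, 4, 5}
  Reached 5 of 6 vertices

Step 3: Only 5 of 6 vertices reached. Graph is disconnected.
Connected components: {1, 2, 3, 4, 5}, {6}
Number of connected components: 2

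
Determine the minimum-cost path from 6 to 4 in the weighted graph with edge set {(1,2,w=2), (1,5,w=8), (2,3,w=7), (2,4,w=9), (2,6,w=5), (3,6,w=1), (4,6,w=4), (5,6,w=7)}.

Step 1: Build adjacency list with weights:
  1: 2(w=2), 5(w=8)
  2: 1(w=2), 3(w=7), 4(w=9), 6(w=5)
  3: 2(w=7), 6(w=1)
  4: 2(w=9), 6(w=4)
  5: 1(w=8), 6(w=7)
  6: 2(w=5), 3(w=1), 4(w=4), 5(w=7)

Step 2: Apply Dijkstra's algorithm from vertex 6:
  Visit vertex 6 (distance=0)
    Update dist[2] = 5
    Update dist[3] = 1
    Update dist[4] = 4
    Update dist[5] = 7
  Visit vertex 3 (distance=1)
  Visit vertex 4 (distance=4)

Step 3: Shortest path: 6 -> 4
Total weight: 4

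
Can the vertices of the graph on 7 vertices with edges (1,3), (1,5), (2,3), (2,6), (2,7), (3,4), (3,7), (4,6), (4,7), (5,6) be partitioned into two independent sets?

Step 1: Attempt 2-coloring using BFS:
  Start at vertex 1, assign color 0
  Color vertex 3 with color 1 (neighbor of 1)
  Color vertex 5 with color 1 (neighbor of 1)
  Color vertex 2 with color 0 (neighbor of 3)
  Color vertex 4 with color 0 (neighbor of 3)
  Color vertex 7 with color 0 (neighbor of 3)
  Color vertex 6 with color 0 (neighbor of 5)

Step 2: Conflict found! Vertices 2 and 6 are adjacent but have the same color.
This means the graph contains an odd cycle.

The graph is NOT bipartite.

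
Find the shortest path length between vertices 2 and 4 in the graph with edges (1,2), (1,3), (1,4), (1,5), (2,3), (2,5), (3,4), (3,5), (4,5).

Step 1: Build adjacency list:
  1: 2, 3, 4, 5
  2: 1, 3, 5
  3: 1, 2, 4, 5
  4: 1, 3, 5
  5: 1, 2, 3, 4

Step 2: BFS from vertex 2 to find shortest path to 4:
  vertex 1 reached at distance 1
  vertex 3 reached at distance 1
  vertex 5 reached at distance 1
  vertex 4 reached at distance 2

Step 3: Shortest path: 2 -> 3 -> 4
Path length: 2 edges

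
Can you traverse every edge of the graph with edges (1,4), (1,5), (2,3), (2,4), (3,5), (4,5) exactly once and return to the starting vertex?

Step 1: Find the degree of each vertex:
  deg(1) = 2
  deg(2) = 2
  deg(3) = 2
  deg(4) = 3
  deg(5) = 3

Step 2: Count vertices with odd degree:
  Odd-degree vertices: 4, 5 (2 total)

Step 3: Apply Euler's theorem:
  - Eulerian circuit exists iff graph is connected and all vertices have even degree
  - Eulerian path exists iff graph is connected and has 0 or 2 odd-degree vertices

Graph is connected with exactly 2 odd-degree vertices (4, 5).
Eulerian path exists (starting and ending at the odd-degree vertices), but no Eulerian circuit.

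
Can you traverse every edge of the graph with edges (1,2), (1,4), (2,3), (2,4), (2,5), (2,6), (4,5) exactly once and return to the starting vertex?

Step 1: Find the degree of each vertex:
  deg(1) = 2
  deg(2) = 5
  deg(3) = 1
  deg(4) = 3
  deg(5) = 2
  deg(6) = 1

Step 2: Count vertices with odd degree:
  Odd-degree vertices: 2, 3, 4, 6 (4 total)

Step 3: Apply Euler's theorem:
  - Eulerian circuit exists iff graph is connected and all vertices have even degree
  - Eulerian path exists iff graph is connected and has 0 or 2 odd-degree vertices

Graph has 4 odd-degree vertices (need 0 or 2).
Neither Eulerian path nor Eulerian circuit exists.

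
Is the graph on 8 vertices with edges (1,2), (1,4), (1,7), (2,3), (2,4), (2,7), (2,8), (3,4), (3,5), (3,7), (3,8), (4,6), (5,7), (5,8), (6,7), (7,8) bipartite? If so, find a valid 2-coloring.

Step 1: Attempt 2-coloring using BFS:
  Start at vertex 1, assign color 0
  Color vertex 2 with color 1 (neighbor of 1)
  Color vertex 4 with color 1 (neighbor of 1)
  Color vertex 7 with color 1 (neighbor of 1)
  Color vertex 3 with color 0 (neighbor of 2)

Step 2: Conflict found! Vertices 2 and 4 are adjacent but have the same color.
This means the graph contains an odd cycle.

The graph is NOT bipartite.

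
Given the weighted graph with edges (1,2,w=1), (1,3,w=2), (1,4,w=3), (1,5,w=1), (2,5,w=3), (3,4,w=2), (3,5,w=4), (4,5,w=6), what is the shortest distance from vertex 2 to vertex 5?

Step 1: Build adjacency list with weights:
  1: 2(w=1), 3(w=2), 4(w=3), 5(w=1)
  2: 1(w=1), 5(w=3)
  3: 1(w=2), 4(w=2), 5(w=4)
  4: 1(w=3), 3(w=2), 5(w=6)
  5: 1(w=1), 2(w=3), 3(w=4), 4(w=6)

Step 2: Apply Dijkstra's algorithm from vertex 2:
  Visit vertex 2 (distance=0)
    Update dist[1] = 1
    Update dist[5] = 3
  Visit vertex 1 (distance=1)
    Update dist[3] = 3
    Update dist[4] = 4
    Update dist[5] = 2
  Visit vertex 5 (distance=2)

Step 3: Shortest path: 2 -> 1 -> 5
Total weight: 1 + 1 = 2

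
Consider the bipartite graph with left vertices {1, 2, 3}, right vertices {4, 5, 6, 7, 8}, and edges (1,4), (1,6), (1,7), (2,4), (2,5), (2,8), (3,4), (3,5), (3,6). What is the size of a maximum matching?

Step 1: List the neighbors of each left vertex:
  1: 4, 6, 7
  2: 4, 5, 8
  3: 4, 5, 6

Step 2: Greedily match left vertices, then look for augmenting paths:
  Match 1 -- 4
  Match 2 -- 5
  Match 3 -- 6
  No augmenting path remains.

Step 3: Verify this is maximum:
  Matching size 3 = min(|L|, |R|) = min(3, 5), which is an upper bound, so this matching is maximum.

Maximum matching: {(1,4), (2,5), (3,6)}
Size: 3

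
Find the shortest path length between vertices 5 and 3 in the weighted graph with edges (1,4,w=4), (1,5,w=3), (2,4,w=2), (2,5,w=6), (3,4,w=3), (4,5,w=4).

Step 1: Build adjacency list with weights:
  1: 4(w=4), 5(w=3)
  2: 4(w=2), 5(w=6)
  3: 4(w=3)
  4: 1(w=4), 2(w=2), 3(w=3), 5(w=4)
  5: 1(w=3), 2(w=6), 4(w=4)

Step 2: Apply Dijkstra's algorithm from vertex 5:
  Visit vertex 5 (distance=0)
    Update dist[1] = 3
    Update dist[2] = 6
    Update dist[4] = 4
  Visit vertex 1 (distance=3)
  Visit vertex 4 (distance=4)
    Update dist[3] = 7
  Visit vertex 2 (distance=6)
  Visit vertex 3 (distance=7)

Step 3: Shortest path: 5 -> 4 -> 3
Total weight: 4 + 3 = 7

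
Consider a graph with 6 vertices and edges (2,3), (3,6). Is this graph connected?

Step 1: Build adjacency list from edges:
  1: (none)
  2: 3
  3: 2, 6
  4: (none)
  5: (none)
  6: 3

Step 2: Run BFS/DFS from vertex 1:
  Visited: {1}
  Reached 1 of 6 vertices

Step 3: Only 1 of 6 vertices reached. Graph is disconnected.
Connected components: {1}, {2, 3, 6}, {4}, {5}
Answer: No, the graph is not connected (4 components).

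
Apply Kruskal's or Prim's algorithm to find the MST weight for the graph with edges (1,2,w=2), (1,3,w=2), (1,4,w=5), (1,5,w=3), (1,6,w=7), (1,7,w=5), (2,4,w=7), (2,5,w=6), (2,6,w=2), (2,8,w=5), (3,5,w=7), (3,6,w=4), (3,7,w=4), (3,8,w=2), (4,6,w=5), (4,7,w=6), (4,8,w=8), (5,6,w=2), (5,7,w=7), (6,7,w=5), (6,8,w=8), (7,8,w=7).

Apply Kruskal's algorithm (sort edges by weight, add if no cycle):

Sorted edges by weight:
  (1,3) w=2
  (1,2) w=2
  (2,6) w=2
  (3,8) w=2
  (5,6) w=2
  (1,5) w=3
  (3,6) w=4
  (3,7) w=4
  (1,4) w=5
  (1,7) w=5
  (2,8) w=5
  (4,6) w=5
  (6,7) w=5
  (2,5) w=6
  (4,7) w=6
  (1,6) w=7
  (2,4) w=7
  (3,5) w=7
  (5,7) w=7
  (7,8) w=7
  (4,8) w=8
  (6,8) w=8

Add edge (1,3) w=2 -- no cycle. Running total: 2
Add edge (1,2) w=2 -- no cycle. Running total: 4
Add edge (2,6) w=2 -- no cycle. Running total: 6
Add edge (3,8) w=2 -- no cycle. Running total: 8
Add edge (5,6) w=2 -- no cycle. Running total: 10
Skip edge (1,5) w=3 -- would create cycle
Skip edge (3,6) w=4 -- would create cycle
Add edge (3,7) w=4 -- no cycle. Running total: 14
Add edge (1,4) w=5 -- no cycle. Running total: 19

MST edges: (1,3,w=2), (1,2,w=2), (2,6,w=2), (3,8,w=2), (5,6,w=2), (3,7,w=4), (1,4,w=5)
Total MST weight: 2 + 2 + 2 + 2 + 2 + 4 + 5 = 19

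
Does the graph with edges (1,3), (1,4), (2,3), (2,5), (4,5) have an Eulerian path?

Step 1: Find the degree of each vertex:
  deg(1) = 2
  deg(2) = 2
  deg(3) = 2
  deg(4) = 2
  deg(5) = 2

Step 2: Count vertices with odd degree:
  All vertices have even degree (0 odd-degree vertices)

Step 3: Apply Euler's theorem:
  - Eulerian circuit exists iff graph is connected and all vertices have even degree
  - Eulerian path exists iff graph is connected and has 0 or 2 odd-degree vertices

Graph is connected with 0 odd-degree vertices.
Both Eulerian circuit and Eulerian path exist.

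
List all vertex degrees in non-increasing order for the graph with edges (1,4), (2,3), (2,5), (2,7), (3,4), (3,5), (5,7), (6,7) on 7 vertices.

Step 1: Count edges incident to each vertex:
  deg(1) = 1 (neighbors: 4)
  deg(2) = 3 (neighbors: 3, 5, 7)
  deg(3) = 3 (neighbors: 2, 4, 5)
  deg(4) = 2 (neighbors: 1, 3)
  deg(5) = 3 (neighbors: 2, 3, 7)
  deg(6) = 1 (neighbors: 7)
  deg(7) = 3 (neighbors: 2, 5, 6)

Step 2: Sort degrees in non-increasing order:
  Degrees: [1, 3, 3, 2, 3, 1, 3] -> sorted: [3, 3, 3, 3, 2, 1, 1]

Degree sequence: [3, 3, 3, 3, 2, 1, 1]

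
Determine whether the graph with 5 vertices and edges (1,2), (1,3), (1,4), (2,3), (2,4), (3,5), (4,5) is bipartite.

Step 1: Attempt 2-coloring using BFS:
  Start at vertex 1, assign color 0
  Color vertex 2 with color 1 (neighbor of 1)
  Color vertex 3 with color 1 (neighbor of 1)
  Color vertex 4 with color 1 (neighbor of 1)

Step 2: Conflict found! Vertices 2 and 3 are adjacent but have the same color.
This means the graph contains an odd cycle.

The graph is NOT bipartite.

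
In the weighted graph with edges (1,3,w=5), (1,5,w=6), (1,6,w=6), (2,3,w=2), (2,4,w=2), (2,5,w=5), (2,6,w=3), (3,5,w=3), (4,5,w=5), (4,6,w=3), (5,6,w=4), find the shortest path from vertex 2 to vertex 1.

Step 1: Build adjacency list with weights:
  1: 3(w=5), 5(w=6), 6(w=6)
  2: 3(w=2), 4(w=2), 5(w=5), 6(w=3)
  3: 1(w=5), 2(w=2), 5(w=3)
  4: 2(w=2), 5(w=5), 6(w=3)
  5: 1(w=6), 2(w=5), 3(w=3), 4(w=5), 6(w=4)
  6: 1(w=6), 2(w=3), 4(w=3), 5(w=4)

Step 2: Apply Dijkstra's algorithm from vertex 2:
  Visit vertex 2 (distance=0)
    Update dist[3] = 2
    Update dist[4] = 2
    Update dist[5] = 5
    Update dist[6] = 3
  Visit vertex 3 (distance=2)
    Update dist[1] = 7
  Visit vertex 4 (distance=2)
  Visit vertex 6 (distance=3)
  Visit vertex 5 (distance=5)
  Visit vertex 1 (distance=7)

Step 3: Shortest path: 2 -> 3 -> 1
Total weight: 2 + 5 = 7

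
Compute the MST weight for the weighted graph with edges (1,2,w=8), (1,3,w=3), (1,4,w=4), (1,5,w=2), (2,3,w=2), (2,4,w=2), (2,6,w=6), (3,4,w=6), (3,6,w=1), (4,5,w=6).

Apply Kruskal's algorithm (sort edges by weight, add if no cycle):

Sorted edges by weight:
  (3,6) w=1
  (1,5) w=2
  (2,3) w=2
  (2,4) w=2
  (1,3) w=3
  (1,4) w=4
  (2,6) w=6
  (3,4) w=6
  (4,5) w=6
  (1,2) w=8

Add edge (3,6) w=1 -- no cycle. Running total: 1
Add edge (1,5) w=2 -- no cycle. Running total: 3
Add edge (2,3) w=2 -- no cycle. Running total: 5
Add edge (2,4) w=2 -- no cycle. Running total: 7
Add edge (1,3) w=3 -- no cycle. Running total: 10

MST edges: (3,6,w=1), (1,5,w=2), (2,3,w=2), (2,4,w=2), (1,3,w=3)
Total MST weight: 1 + 2 + 2 + 2 + 3 = 10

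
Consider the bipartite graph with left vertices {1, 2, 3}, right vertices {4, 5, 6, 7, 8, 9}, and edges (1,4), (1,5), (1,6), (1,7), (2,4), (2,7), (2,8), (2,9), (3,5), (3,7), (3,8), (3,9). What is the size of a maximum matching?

Step 1: List the neighbors of each left vertex:
  1: 4, 5, 6, 7
  2: 4, 7, 8, 9
  3: 5, 7, 8, 9

Step 2: Greedily match left vertices, then look for augmenting paths:
  Match 1 -- 4
  Match 2 -- 7
  Match 3 -- 5
  No augmenting path remains.

Step 3: Verify this is maximum:
  Matching size 3 = min(|L|, |R|) = min(3, 6), which is an upper bound, so this matching is maximum.

Maximum matching: {(1,4), (2,7), (3,5)}
Size: 3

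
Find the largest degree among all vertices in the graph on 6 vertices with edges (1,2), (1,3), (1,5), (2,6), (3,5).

Step 1: Count edges incident to each vertex:
  deg(1) = 3 (neighbors: 2, 3, 5)
  deg(2) = 2 (neighbors: 1, 6)
  deg(3) = 2 (neighbors: 1, 5)
  deg(4) = 0 (neighbors: none)
  deg(5) = 2 (neighbors: 1, 3)
  deg(6) = 1 (neighbors: 2)

Step 2: Find maximum:
  max(3, 2, 2, 0, 2, 1) = 3 (vertex 1)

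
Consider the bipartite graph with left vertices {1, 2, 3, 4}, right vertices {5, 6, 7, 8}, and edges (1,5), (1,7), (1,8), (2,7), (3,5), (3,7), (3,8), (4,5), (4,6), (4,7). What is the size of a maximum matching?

Step 1: List the neighbors of each left vertex:
  1: 5, 7, 8
  2: 7
  3: 5, 7, 8
  4: 5, 6, 7

Step 2: Greedily match left vertices, then look for augmenting paths:
  Match 1 -- 5
  Match 2 -- 7
  Match 3 -- 8
  Match 4 -- 6
  No augmenting path remains.

Step 3: Verify this is maximum:
  Matching size 4 = min(|L|, |R|) = min(4, 4), which is an upper bound, so this matching is maximum.

Maximum matching: {(1,5), (2,7), (3,8), (4,6)}
Size: 4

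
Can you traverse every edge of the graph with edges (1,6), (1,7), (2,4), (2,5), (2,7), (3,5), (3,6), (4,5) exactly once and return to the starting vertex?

Step 1: Find the degree of each vertex:
  deg(1) = 2
  deg(2) = 3
  deg(3) = 2
  deg(4) = 2
  deg(5) = 3
  deg(6) = 2
  deg(7) = 2

Step 2: Count vertices with odd degree:
  Odd-degree vertices: 2, 5 (2 total)

Step 3: Apply Euler's theorem:
  - Eulerian circuit exists iff graph is connected and all vertices have even degree
  - Eulerian path exists iff graph is connected and has 0 or 2 odd-degree vertices

Graph is connected with exactly 2 odd-degree vertices (2, 5).
Eulerian path exists (starting and ending at the odd-degree vertices), but no Eulerian circuit.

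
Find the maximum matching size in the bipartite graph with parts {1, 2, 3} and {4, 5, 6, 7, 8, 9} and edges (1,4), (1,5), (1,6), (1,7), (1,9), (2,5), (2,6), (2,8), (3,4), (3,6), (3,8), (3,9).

Step 1: List the neighbors of each left vertex:
  1: 4, 5, 6, 7, 9
  2: 5, 6, 8
  3: 4, 6, 8, 9

Step 2: Greedily match left vertices, then look for augmenting paths:
  Match 1 -- 4
  Match 2 -- 5
  Match 3 -- 6
  No augmenting path remains.

Step 3: Verify this is maximum:
  Matching size 3 = min(|L|, |R|) = min(3, 6), which is an upper bound, so this matching is maximum.

Maximum matching: {(1,4), (2,5), (3,6)}
Size: 3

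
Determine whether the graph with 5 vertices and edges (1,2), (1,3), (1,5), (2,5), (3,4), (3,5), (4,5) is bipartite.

Step 1: Attempt 2-coloring using BFS:
  Start at vertex 1, assign color 0
  Color vertex 2 with color 1 (neighbor of 1)
  Color vertex 3 with color 1 (neighbor of 1)
  Color vertex 5 with color 1 (neighbor of 1)

Step 2: Conflict found! Vertices 2 and 5 are adjacent but have the same color.
This means the graph contains an odd cycle.

The graph is NOT bipartite.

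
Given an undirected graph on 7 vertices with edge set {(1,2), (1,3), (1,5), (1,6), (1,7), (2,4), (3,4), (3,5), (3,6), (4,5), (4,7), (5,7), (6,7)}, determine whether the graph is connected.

Step 1: Build adjacency list from edges:
  1: 2, 3, 5, 6, 7
  2: 1, 4
  3: 1, 4, 5, 6
  4: 2, 3, 5, 7
  5: 1, 3, 4, 7
  6: 1, 3, 7
  7: 1, 4, 5, 6

Step 2: Run BFS/DFS from vertex 1:
  Visited: {1, 2, 3, 5, 6, 7, 4}
  Reached 7 of 7 vertices

Step 3: All 7 vertices reached from vertex 1, so the graph is connected.
Answer: Yes, the graph is connected.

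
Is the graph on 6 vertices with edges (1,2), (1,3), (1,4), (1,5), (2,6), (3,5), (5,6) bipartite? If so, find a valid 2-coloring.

Step 1: Attempt 2-coloring using BFS:
  Start at vertex 1, assign color 0
  Color vertex 2 with color 1 (neighbor of 1)
  Color vertex 3 with color 1 (neighbor of 1)
  Color vertex 4 with color 1 (neighbor of 1)
  Color vertex 5 with color 1 (neighbor of 1)
  Color vertex 6 with color 0 (neighbor of 2)

Step 2: Conflict found! Vertices 3 and 5 are adjacent but have the same color.
This means the graph contains an odd cycle.

The graph is NOT bipartite.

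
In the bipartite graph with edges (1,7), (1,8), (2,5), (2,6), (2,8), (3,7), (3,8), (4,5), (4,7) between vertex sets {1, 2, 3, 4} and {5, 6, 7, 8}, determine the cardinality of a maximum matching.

Step 1: List the neighbors of each left vertex:
  1: 7, 8
  2: 5, 6, 8
  3: 7, 8
  4: 5, 7

Step 2: Greedily match left vertices, then look for augmenting paths:
  Match 1 -- 7
  Match 2 -- 6
  Match 3 -- 8
  Match 4 -- 5
  No augmenting path remains.

Step 3: Verify this is maximum:
  Matching size 4 = min(|L|, |R|) = min(4, 4), which is an upper bound, so this matching is maximum.

Maximum matching: {(1,7), (2,6), (3,8), (4,5)}
Size: 4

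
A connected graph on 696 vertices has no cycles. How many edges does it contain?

A tree on n vertices always has exactly n - 1 edges.
For n = 696: edges = 696 - 1 = 695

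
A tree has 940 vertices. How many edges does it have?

A tree on n vertices always has exactly n - 1 edges.
For n = 940: edges = 940 - 1 = 939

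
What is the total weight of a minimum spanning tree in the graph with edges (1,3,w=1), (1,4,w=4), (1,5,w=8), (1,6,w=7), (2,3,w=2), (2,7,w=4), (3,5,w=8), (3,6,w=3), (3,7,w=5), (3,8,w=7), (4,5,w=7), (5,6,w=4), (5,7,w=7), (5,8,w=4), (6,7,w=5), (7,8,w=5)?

Apply Kruskal's algorithm (sort edges by weight, add if no cycle):

Sorted edges by weight:
  (1,3) w=1
  (2,3) w=2
  (3,6) w=3
  (1,4) w=4
  (2,7) w=4
  (5,6) w=4
  (5,8) w=4
  (3,7) w=5
  (6,7) w=5
  (7,8) w=5
  (1,6) w=7
  (3,8) w=7
  (4,5) w=7
  (5,7) w=7
  (1,5) w=8
  (3,5) w=8

Add edge (1,3) w=1 -- no cycle. Running total: 1
Add edge (2,3) w=2 -- no cycle. Running total: 3
Add edge (3,6) w=3 -- no cycle. Running total: 6
Add edge (1,4) w=4 -- no cycle. Running total: 10
Add edge (2,7) w=4 -- no cycle. Running total: 14
Add edge (5,6) w=4 -- no cycle. Running total: 18
Add edge (5,8) w=4 -- no cycle. Running total: 22

MST edges: (1,3,w=1), (2,3,w=2), (3,6,w=3), (1,4,w=4), (2,7,w=4), (5,6,w=4), (5,8,w=4)
Total MST weight: 1 + 2 + 3 + 4 + 4 + 4 + 4 = 22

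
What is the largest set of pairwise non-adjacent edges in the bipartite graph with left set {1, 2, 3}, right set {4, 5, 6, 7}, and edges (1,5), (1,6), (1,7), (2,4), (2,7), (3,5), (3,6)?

Step 1: List the neighbors of each left vertex:
  1: 5, 6, 7
  2: 4, 7
  3: 5, 6

Step 2: Greedily match left vertices, then look for augmenting paths:
  Match 1 -- 5
  Match 2 -- 4
  Match 3 -- 6
  No augmenting path remains.

Step 3: Verify this is maximum:
  Matching size 3 = min(|L|, |R|) = min(3, 4), which is an upper bound, so this matching is maximum.

Maximum matching: {(1,5), (2,4), (3,6)}
Size: 3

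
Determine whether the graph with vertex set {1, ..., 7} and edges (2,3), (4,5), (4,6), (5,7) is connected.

Step 1: Build adjacency list from edges:
  1: (none)
  2: 3
  3: 2
  4: 5, 6
  5: 4, 7
  6: 4
  7: 5

Step 2: Run BFS/DFS from vertex 1:
  Visited: {1}
  Reached 1 of 7 vertices

Step 3: Only 1 of 7 vertices reached. Graph is disconnected.
Connected components: {1}, {2, 3}, {4, 5, 6, 7}
Answer: No, the graph is not connected (3 components).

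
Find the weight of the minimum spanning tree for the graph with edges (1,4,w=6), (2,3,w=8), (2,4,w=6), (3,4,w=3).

Apply Kruskal's algorithm (sort edges by weight, add if no cycle):

Sorted edges by weight:
  (3,4) w=3
  (1,4) w=6
  (2,4) w=6
  (2,3) w=8

Add edge (3,4) w=3 -- no cycle. Running total: 3
Add edge (1,4) w=6 -- no cycle. Running total: 9
Add edge (2,4) w=6 -- no cycle. Running total: 15

MST edges: (3,4,w=3), (1,4,w=6), (2,4,w=6)
Total MST weight: 3 + 6 + 6 = 15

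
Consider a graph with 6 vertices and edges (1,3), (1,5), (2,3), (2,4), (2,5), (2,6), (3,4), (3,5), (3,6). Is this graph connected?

Step 1: Build adjacency list from edges:
  1: 3, 5
  2: 3, 4, 5, 6
  3: 1, 2, 4, 5, 6
  4: 2, 3
  5: 1, 2, 3
  6: 2, 3

Step 2: Run BFS/DFS from vertex 1:
  Visited: {1, 3, 5, 2, 4, 6}
  Reached 6 of 6 vertices

Step 3: All 6 vertices reached from vertex 1, so the graph is connected.
Answer: Yes, the graph is connected.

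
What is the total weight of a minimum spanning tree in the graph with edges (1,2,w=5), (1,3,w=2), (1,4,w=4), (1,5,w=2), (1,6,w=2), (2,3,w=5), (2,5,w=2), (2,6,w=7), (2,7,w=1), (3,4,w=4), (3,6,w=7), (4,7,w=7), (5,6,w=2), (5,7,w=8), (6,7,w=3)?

Apply Kruskal's algorithm (sort edges by weight, add if no cycle):

Sorted edges by weight:
  (2,7) w=1
  (1,6) w=2
  (1,5) w=2
  (1,3) w=2
  (2,5) w=2
  (5,6) w=2
  (6,7) w=3
  (1,4) w=4
  (3,4) w=4
  (1,2) w=5
  (2,3) w=5
  (2,6) w=7
  (3,6) w=7
  (4,7) w=7
  (5,7) w=8

Add edge (2,7) w=1 -- no cycle. Running total: 1
Add edge (1,6) w=2 -- no cycle. Running total: 3
Add edge (1,5) w=2 -- no cycle. Running total: 5
Add edge (1,3) w=2 -- no cycle. Running total: 7
Add edge (2,5) w=2 -- no cycle. Running total: 9
Skip edge (5,6) w=2 -- would create cycle
Skip edge (6,7) w=3 -- would create cycle
Add edge (1,4) w=4 -- no cycle. Running total: 13

MST edges: (2,7,w=1), (1,6,w=2), (1,5,w=2), (1,3,w=2), (2,5,w=2), (1,4,w=4)
Total MST weight: 1 + 2 + 2 + 2 + 2 + 4 = 13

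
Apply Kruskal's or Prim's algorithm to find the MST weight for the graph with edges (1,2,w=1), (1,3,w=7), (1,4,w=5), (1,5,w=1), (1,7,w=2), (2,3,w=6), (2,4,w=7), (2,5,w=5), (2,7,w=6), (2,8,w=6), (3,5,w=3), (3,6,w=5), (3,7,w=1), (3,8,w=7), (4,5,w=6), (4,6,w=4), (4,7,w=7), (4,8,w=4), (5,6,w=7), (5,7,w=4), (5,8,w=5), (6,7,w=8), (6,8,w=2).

Apply Kruskal's algorithm (sort edges by weight, add if no cycle):

Sorted edges by weight:
  (1,5) w=1
  (1,2) w=1
  (3,7) w=1
  (1,7) w=2
  (6,8) w=2
  (3,5) w=3
  (4,6) w=4
  (4,8) w=4
  (5,7) w=4
  (1,4) w=5
  (2,5) w=5
  (3,6) w=5
  (5,8) w=5
  (2,8) w=6
  (2,3) w=6
  (2,7) w=6
  (4,5) w=6
  (1,3) w=7
  (2,4) w=7
  (3,8) w=7
  (4,7) w=7
  (5,6) w=7
  (6,7) w=8

Add edge (1,5) w=1 -- no cycle. Running total: 1
Add edge (1,2) w=1 -- no cycle. Running total: 2
Add edge (3,7) w=1 -- no cycle. Running total: 3
Add edge (1,7) w=2 -- no cycle. Running total: 5
Add edge (6,8) w=2 -- no cycle. Running total: 7
Skip edge (3,5) w=3 -- would create cycle
Add edge (4,6) w=4 -- no cycle. Running total: 11
Skip edge (4,8) w=4 -- would create cycle
Skip edge (5,7) w=4 -- would create cycle
Add edge (1,4) w=5 -- no cycle. Running total: 16

MST edges: (1,5,w=1), (1,2,w=1), (3,7,w=1), (1,7,w=2), (6,8,w=2), (4,6,w=4), (1,4,w=5)
Total MST weight: 1 + 1 + 1 + 2 + 2 + 4 + 5 = 16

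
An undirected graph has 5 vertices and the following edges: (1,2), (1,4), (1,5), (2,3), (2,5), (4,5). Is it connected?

Step 1: Build adjacency list from edges:
  1: 2, 4, 5
  2: 1, 3, 5
  3: 2
  4: 1, 5
  5: 1, 2, 4

Step 2: Run BFS/DFS from vertex 1:
  Visited: {1, 2, 4, 5, 3}
  Reached 5 of 5 vertices

Step 3: All 5 vertices reached from vertex 1, so the graph is connected.
Answer: Yes, the graph is connected.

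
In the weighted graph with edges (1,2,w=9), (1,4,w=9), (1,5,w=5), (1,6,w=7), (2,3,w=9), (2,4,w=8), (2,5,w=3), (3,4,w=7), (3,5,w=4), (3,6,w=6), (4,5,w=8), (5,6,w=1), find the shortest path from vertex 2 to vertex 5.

Step 1: Build adjacency list with weights:
  1: 2(w=9), 4(w=9), 5(w=5), 6(w=7)
  2: 1(w=9), 3(w=9), 4(w=8), 5(w=3)
  3: 2(w=9), 4(w=7), 5(w=4), 6(w=6)
  4: 1(w=9), 2(w=8), 3(w=7), 5(w=8)
  5: 1(w=5), 2(w=3), 3(w=4), 4(w=8), 6(w=1)
  6: 1(w=7), 3(w=6), 5(w=1)

Step 2: Apply Dijkstra's algorithm from vertex 2:
  Visit vertex 2 (distance=0)
    Update dist[1] = 9
    Update dist[3] = 9
    Update dist[4] = 8
    Update dist[5] = 3
  Visit vertex 5 (distance=3)
    Update dist[1] = 8
    Update dist[3] = 7
    Update dist[6] = 4

Step 3: Shortest path: 2 -> 5
Total weight: 3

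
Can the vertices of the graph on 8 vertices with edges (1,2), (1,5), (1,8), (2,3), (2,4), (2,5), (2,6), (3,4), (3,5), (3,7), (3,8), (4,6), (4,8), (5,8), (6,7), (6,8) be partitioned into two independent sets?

Step 1: Attempt 2-coloring using BFS:
  Start at vertex 1, assign color 0
  Color vertex 2 with color 1 (neighbor of 1)
  Color vertex 5 with color 1 (neighbor of 1)
  Color vertex 8 with color 1 (neighbor of 1)
  Color vertex 3 with color 0 (neighbor of 2)
  Color vertex 4 with color 0 (neighbor of 2)

Step 2: Conflict found! Vertices 2 and 5 are adjacent but have the same color.
This means the graph contains an odd cycle.

The graph is NOT bipartite.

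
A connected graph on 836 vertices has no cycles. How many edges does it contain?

A tree on n vertices always has exactly n - 1 edges.
For n = 836: edges = 836 - 1 = 835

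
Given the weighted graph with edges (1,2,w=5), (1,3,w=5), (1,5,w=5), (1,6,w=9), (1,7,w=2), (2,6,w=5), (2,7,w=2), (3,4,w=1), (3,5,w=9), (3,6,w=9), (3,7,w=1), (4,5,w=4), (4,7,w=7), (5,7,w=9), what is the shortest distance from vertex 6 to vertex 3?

Step 1: Build adjacency list with weights:
  1: 2(w=5), 3(w=5), 5(w=5), 6(w=9), 7(w=2)
  2: 1(w=5), 6(w=5), 7(w=2)
  3: 1(w=5), 4(w=1), 5(w=9), 6(w=9), 7(w=1)
  4: 3(w=1), 5(w=4), 7(w=7)
  5: 1(w=5), 3(w=9), 4(w=4), 7(w=9)
  6: 1(w=9), 2(w=5), 3(w=9)
  7: 1(w=2), 2(w=2), 3(w=1), 4(w=7), 5(w=9)

Step 2: Apply Dijkstra's algorithm from vertex 6:
  Visit vertex 6 (distance=0)
    Update dist[1] = 9
    Update dist[2] = 5
    Update dist[3] = 9
  Visit vertex 2 (distance=5)
    Update dist[7] = 7
  Visit vertex 7 (distance=7)
    Update dist[3] = 8
    Update dist[4] = 14
    Update dist[5] = 16
  Visit vertex 3 (distance=8)
    Update dist[4] = 9

Step 3: Shortest path: 6 -> 2 -> 7 -> 3
Total weight: 5 + 2 + 1 = 8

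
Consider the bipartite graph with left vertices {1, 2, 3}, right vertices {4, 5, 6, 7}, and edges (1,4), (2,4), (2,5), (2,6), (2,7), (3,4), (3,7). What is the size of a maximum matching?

Step 1: List the neighbors of each left vertex:
  1: 4
  2: 4, 5, 6, 7
  3: 4, 7

Step 2: Greedily match left vertices, then look for augmenting paths:
  Match 1 -- 4
  Match 2 -- 5
  Match 3 -- 7
  No augmenting path remains.

Step 3: Verify this is maximum:
  Matching size 3 = min(|L|, |R|) = min(3, 4), which is an upper bound, so this matching is maximum.

Maximum matching: {(1,4), (2,5), (3,7)}
Size: 3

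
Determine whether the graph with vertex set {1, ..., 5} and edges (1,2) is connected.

Step 1: Build adjacency list from edges:
  1: 2
  2: 1
  3: (none)
  4: (none)
  5: (none)

Step 2: Run BFS/DFS from vertex 1:
  Visited: {1, 2}
  Reached 2 of 5 vertices

Step 3: Only 2 of 5 vertices reached. Graph is disconnected.
Connected components: {1, 2}, {3}, {4}, {5}
Answer: No, the graph is not connected (4 components).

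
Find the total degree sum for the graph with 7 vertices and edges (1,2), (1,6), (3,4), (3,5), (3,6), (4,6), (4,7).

Step 1: Count edges incident to each vertex:
  deg(1) = 2 (neighbors: 2, 6)
  deg(2) = 1 (neighbors: 1)
  deg(3) = 3 (neighbors: 4, 5, 6)
  deg(4) = 3 (neighbors: 3, 6, 7)
  deg(5) = 1 (neighbors: 3)
  deg(6) = 3 (neighbors: 1, 3, 4)
  deg(7) = 1 (neighbors: 4)

Step 2: Sum all degrees:
  2 + 1 + 3 + 3 + 1 + 3 + 1 = 14

Verification: sum of degrees = 2 * |E| = 2 * 7 = 14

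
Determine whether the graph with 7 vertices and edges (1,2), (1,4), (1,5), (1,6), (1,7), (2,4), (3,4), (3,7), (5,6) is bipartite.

Step 1: Attempt 2-coloring using BFS:
  Start at vertex 1, assign color 0
  Color vertex 2 with color 1 (neighbor of 1)
  Color vertex 4 with color 1 (neighbor of 1)
  Color vertex 5 with color 1 (neighbor of 1)
  Color vertex 6 with color 1 (neighbor of 1)
  Color vertex 7 with color 1 (neighbor of 1)

Step 2: Conflict found! Vertices 2 and 4 are adjacent but have the same color.
This means the graph contains an odd cycle.

The graph is NOT bipartite.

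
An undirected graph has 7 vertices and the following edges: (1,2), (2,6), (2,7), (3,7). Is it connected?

Step 1: Build adjacency list from edges:
  1: 2
  2: 1, 6, 7
  3: 7
  4: (none)
  5: (none)
  6: 2
  7: 2, 3

Step 2: Run BFS/DFS from vertex 1:
  Visited: {1, 2, 6, 7, 3}
  Reached 5 of 7 vertices

Step 3: Only 5 of 7 vertices reached. Graph is disconnected.
Connected components: {1, 2, 3, 6, 7}, {4}, {5}
Answer: No, the graph is not connected (3 components).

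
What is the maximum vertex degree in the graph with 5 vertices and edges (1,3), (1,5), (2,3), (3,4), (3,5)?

Step 1: Count edges incident to each vertex:
  deg(1) = 2 (neighbors: 3, 5)
  deg(2) = 1 (neighbors: 3)
  deg(3) = 4 (neighbors: 1, 2, 4, 5)
  deg(4) = 1 (neighbors: 3)
  deg(5) = 2 (neighbors: 1, 3)

Step 2: Find maximum:
  max(2, 1, 4, 1, 2) = 4 (vertex 3)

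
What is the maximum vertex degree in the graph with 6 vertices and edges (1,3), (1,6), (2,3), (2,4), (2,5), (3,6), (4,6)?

Step 1: Count edges incident to each vertex:
  deg(1) = 2 (neighbors: 3, 6)
  deg(2) = 3 (neighbors: 3, 4, 5)
  deg(3) = 3 (neighbors: 1, 2, 6)
  deg(4) = 2 (neighbors: 2, 6)
  deg(5) = 1 (neighbors: 2)
  deg(6) = 3 (neighbors: 1, 3, 4)

Step 2: Find maximum:
  max(2, 3, 3, 2, 1, 3) = 3 (vertex 2)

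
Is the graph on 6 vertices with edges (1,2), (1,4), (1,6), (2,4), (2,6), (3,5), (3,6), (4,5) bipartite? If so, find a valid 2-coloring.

Step 1: Attempt 2-coloring using BFS:
  Start at vertex 1, assign color 0
  Color vertex 2 with color 1 (neighbor of 1)
  Color vertex 4 with color 1 (neighbor of 1)
  Color vertex 6 with color 1 (neighbor of 1)

Step 2: Conflict found! Vertices 2 and 4 are adjacent but have the same color.
This means the graph contains an odd cycle.

The graph is NOT bipartite.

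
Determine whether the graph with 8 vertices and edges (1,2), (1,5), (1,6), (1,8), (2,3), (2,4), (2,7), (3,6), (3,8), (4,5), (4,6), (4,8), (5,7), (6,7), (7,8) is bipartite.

Step 1: Attempt 2-coloring using BFS:
  Start at vertex 1, assign color 0
  Color vertex 2 with color 1 (neighbor of 1)
  Color vertex 5 with color 1 (neighbor of 1)
  Color vertex 6 with color 1 (neighbor of 1)
  Color vertex 8 with color 1 (neighbor of 1)
  Color vertex 3 with color 0 (neighbor of 2)
  Color vertex 4 with color 0 (neighbor of 2)
  Color vertex 7 with color 0 (neighbor of 2)

Step 2: 2-coloring succeeded. No conflicts found.
  Set A (color 0): {1, 3, 4, 7}
  Set B (color 1): {2, 5, 6, 8}

The graph is bipartite with partition {1, 3, 4, 7}, {2, 5, 6, 8}.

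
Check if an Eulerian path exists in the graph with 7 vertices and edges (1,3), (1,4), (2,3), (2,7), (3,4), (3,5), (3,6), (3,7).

Step 1: Find the degree of each vertex:
  deg(1) = 2
  deg(2) = 2
  deg(3) = 6
  deg(4) = 2
  deg(5) = 1
  deg(6) = 1
  deg(7) = 2

Step 2: Count vertices with odd degree:
  Odd-degree vertices: 5, 6 (2 total)

Step 3: Apply Euler's theorem:
  - Eulerian circuit exists iff graph is connected and all vertices have even degree
  - Eulerian path exists iff graph is connected and has 0 or 2 odd-degree vertices

Graph is connected with exactly 2 odd-degree vertices (5, 6).
Eulerian path exists (starting and ending at the odd-degree vertices), but no Eulerian circuit.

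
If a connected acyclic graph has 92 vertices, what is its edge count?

A tree on n vertices always has exactly n - 1 edges.
For n = 92: edges = 92 - 1 = 91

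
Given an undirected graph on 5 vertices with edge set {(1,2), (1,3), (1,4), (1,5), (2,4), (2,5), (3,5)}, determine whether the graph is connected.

Step 1: Build adjacency list from edges:
  1: 2, 3, 4, 5
  2: 1, 4, 5
  3: 1, 5
  4: 1, 2
  5: 1, 2, 3

Step 2: Run BFS/DFS from vertex 1:
  Visited: {1, 2, 3, 4, 5}
  Reached 5 of 5 vertices

Step 3: All 5 vertices reached from vertex 1, so the graph is connected.
Answer: Yes, the graph is connected.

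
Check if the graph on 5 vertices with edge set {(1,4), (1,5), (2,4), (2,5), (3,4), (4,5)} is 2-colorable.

Step 1: Attempt 2-coloring using BFS:
  Start at vertex 1, assign color 0
  Color vertex 4 with color 1 (neighbor of 1)
  Color vertex 5 with color 1 (neighbor of 1)
  Color vertex 2 with color 0 (neighbor of 4)
  Color vertex 3 with color 0 (neighbor of 4)

Step 2: Conflict found! Vertices 4 and 5 are adjacent but have the same color.
This means the graph contains an odd cycle.

The graph is NOT bipartite.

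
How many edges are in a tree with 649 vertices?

A tree on n vertices always has exactly n - 1 edges.
For n = 649: edges = 649 - 1 = 648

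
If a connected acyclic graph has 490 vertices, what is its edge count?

A tree on n vertices always has exactly n - 1 edges.
For n = 490: edges = 490 - 1 = 489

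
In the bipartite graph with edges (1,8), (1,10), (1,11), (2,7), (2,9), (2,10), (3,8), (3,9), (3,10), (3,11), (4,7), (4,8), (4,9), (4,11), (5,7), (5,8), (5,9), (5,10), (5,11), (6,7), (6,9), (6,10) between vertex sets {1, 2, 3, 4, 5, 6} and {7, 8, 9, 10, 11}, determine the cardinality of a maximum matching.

Step 1: List the neighbors of each left vertex:
  1: 8, 10, 11
  2: 7, 9, 10
  3: 8, 9, 10, 11
  4: 7, 8, 9, 11
  5: 7, 8, 9, 10, 11
  6: 7, 9, 10

Step 2: Greedily match left vertices, then look for augmenting paths:
  Match 1 -- 8
  Match 2 -- 7
  Match 3 -- 9
  Match 4 -- 11
  Match 5 -- 10
  No augmenting path remains.

Step 3: Verify this is maximum:
  Matching size 5 = min(|L|, |R|) = min(6, 5), which is an upper bound, so this matching is maximum.

Maximum matching: {(1,8), (2,7), (3,9), (4,11), (5,10)}
Size: 5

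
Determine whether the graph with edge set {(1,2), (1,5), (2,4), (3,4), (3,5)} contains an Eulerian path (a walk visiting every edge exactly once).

Step 1: Find the degree of each vertex:
  deg(1) = 2
  deg(2) = 2
  deg(3) = 2
  deg(4) = 2
  deg(5) = 2

Step 2: Count vertices with odd degree:
  All vertices have even degree (0 odd-degree vertices)

Step 3: Apply Euler's theorem:
  - Eulerian circuit exists iff graph is connected and all vertices have even degree
  - Eulerian path exists iff graph is connected and has 0 or 2 odd-degree vertices

Graph is connected with 0 odd-degree vertices.
Both Eulerian circuit and Eulerian path exist.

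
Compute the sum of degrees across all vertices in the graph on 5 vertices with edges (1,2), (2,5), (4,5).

Step 1: Count edges incident to each vertex:
  deg(1) = 1 (neighbors: 2)
  deg(2) = 2 (neighbors: 1, 5)
  deg(3) = 0 (neighbors: none)
  deg(4) = 1 (neighbors: 5)
  deg(5) = 2 (neighbors: 2, 4)

Step 2: Sum all degrees:
  1 + 2 + 0 + 1 + 2 = 6

Verification: sum of degrees = 2 * |E| = 2 * 3 = 6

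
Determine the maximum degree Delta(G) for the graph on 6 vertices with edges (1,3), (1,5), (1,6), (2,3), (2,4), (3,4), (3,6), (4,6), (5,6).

Step 1: Count edges incident to each vertex:
  deg(1) = 3 (neighbors: 3, 5, 6)
  deg(2) = 2 (neighbors: 3, 4)
  deg(3) = 4 (neighbors: 1, 2, 4, 6)
  deg(4) = 3 (neighbors: 2, 3, 6)
  deg(5) = 2 (neighbors: 1, 6)
  deg(6) = 4 (neighbors: 1, 3, 4, 5)

Step 2: Find maximum:
  max(3, 2, 4, 3, 2, 4) = 4 (vertex 3)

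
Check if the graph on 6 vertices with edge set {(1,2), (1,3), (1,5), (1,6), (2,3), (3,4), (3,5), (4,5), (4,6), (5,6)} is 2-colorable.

Step 1: Attempt 2-coloring using BFS:
  Start at vertex 1, assign color 0
  Color vertex 2 with color 1 (neighbor of 1)
  Color vertex 3 with color 1 (neighbor of 1)
  Color vertex 5 with color 1 (neighbor of 1)
  Color vertex 6 with color 1 (neighbor of 1)

Step 2: Conflict found! Vertices 2 and 3 are adjacent but have the same color.
This means the graph contains an odd cycle.

The graph is NOT bipartite.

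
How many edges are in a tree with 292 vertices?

A tree on n vertices always has exactly n - 1 edges.
For n = 292: edges = 292 - 1 = 291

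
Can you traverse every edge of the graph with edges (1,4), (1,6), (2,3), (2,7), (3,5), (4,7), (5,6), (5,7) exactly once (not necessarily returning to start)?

Step 1: Find the degree of each vertex:
  deg(1) = 2
  deg(2) = 2
  deg(3) = 2
  deg(4) = 2
  deg(5) = 3
  deg(6) = 2
  deg(7) = 3

Step 2: Count vertices with odd degree:
  Odd-degree vertices: 5, 7 (2 total)

Step 3: Apply Euler's theorem:
  - Eulerian circuit exists iff graph is connected and all vertices have even degree
  - Eulerian path exists iff graph is connected and has 0 or 2 odd-degree vertices

Graph is connected with exactly 2 odd-degree vertices (5, 7).
Eulerian path exists (starting and ending at the odd-degree vertices), but no Eulerian circuit.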